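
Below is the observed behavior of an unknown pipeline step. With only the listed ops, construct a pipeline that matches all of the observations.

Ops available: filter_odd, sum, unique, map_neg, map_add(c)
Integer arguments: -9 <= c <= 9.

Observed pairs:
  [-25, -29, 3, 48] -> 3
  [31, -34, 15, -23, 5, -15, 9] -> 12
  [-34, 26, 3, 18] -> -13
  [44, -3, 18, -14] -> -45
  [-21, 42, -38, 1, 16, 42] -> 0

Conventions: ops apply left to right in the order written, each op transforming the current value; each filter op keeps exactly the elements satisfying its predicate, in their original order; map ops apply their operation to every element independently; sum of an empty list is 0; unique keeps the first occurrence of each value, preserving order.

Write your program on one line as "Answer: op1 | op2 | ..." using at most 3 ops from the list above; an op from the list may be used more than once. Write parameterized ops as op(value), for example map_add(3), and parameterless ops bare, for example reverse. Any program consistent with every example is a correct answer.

unique | map_neg | sum

Check, running the answer program on each example:
  [-25, -29, 3, 48] -> [-25, -29, 3, 48] -> [25, 29, -3, -48] -> 3
  [31, -34, 15, -23, 5, -15, 9] -> [31, -34, 15, -23, 5, -15, 9] -> [-31, 34, -15, 23, -5, 15, -9] -> 12
  [-34, 26, 3, 18] -> [-34, 26, 3, 18] -> [34, -26, -3, -18] -> -13
  [44, -3, 18, -14] -> [44, -3, 18, -14] -> [-44, 3, -18, 14] -> -45
  [-21, 42, -38, 1, 16, 42] -> [-21, 42, -38, 1, 16] -> [21, -42, 38, -1, -16] -> 0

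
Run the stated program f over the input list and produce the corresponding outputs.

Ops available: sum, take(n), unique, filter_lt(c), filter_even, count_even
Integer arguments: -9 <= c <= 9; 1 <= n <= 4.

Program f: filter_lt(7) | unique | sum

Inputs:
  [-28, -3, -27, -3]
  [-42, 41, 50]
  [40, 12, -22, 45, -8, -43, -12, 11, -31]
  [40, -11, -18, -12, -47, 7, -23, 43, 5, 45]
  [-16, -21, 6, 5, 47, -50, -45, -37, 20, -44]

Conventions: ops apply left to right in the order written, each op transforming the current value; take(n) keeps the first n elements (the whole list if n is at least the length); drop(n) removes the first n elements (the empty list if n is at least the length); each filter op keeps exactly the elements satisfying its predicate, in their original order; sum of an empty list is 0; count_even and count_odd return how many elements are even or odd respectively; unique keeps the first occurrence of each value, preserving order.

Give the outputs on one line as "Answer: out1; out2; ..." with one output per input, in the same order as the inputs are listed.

Execution, op by op:
  [-28, -3, -27, -3] -> [-28, -3, -27, -3] -> [-28, -3, -27] -> -58
  [-42, 41, 50] -> [-42] -> [-42] -> -42
  [40, 12, -22, 45, -8, -43, -12, 11, -31] -> [-22, -8, -43, -12, -31] -> [-22, -8, -43, -12, -31] -> -116
  [40, -11, -18, -12, -47, 7, -23, 43, 5, 45] -> [-11, -18, -12, -47, -23, 5] -> [-11, -18, -12, -47, -23, 5] -> -106
  [-16, -21, 6, 5, 47, -50, -45, -37, 20, -44] -> [-16, -21, 6, 5, -50, -45, -37, -44] -> [-16, -21, 6, 5, -50, -45, -37, -44] -> -202

-58; -42; -116; -106; -202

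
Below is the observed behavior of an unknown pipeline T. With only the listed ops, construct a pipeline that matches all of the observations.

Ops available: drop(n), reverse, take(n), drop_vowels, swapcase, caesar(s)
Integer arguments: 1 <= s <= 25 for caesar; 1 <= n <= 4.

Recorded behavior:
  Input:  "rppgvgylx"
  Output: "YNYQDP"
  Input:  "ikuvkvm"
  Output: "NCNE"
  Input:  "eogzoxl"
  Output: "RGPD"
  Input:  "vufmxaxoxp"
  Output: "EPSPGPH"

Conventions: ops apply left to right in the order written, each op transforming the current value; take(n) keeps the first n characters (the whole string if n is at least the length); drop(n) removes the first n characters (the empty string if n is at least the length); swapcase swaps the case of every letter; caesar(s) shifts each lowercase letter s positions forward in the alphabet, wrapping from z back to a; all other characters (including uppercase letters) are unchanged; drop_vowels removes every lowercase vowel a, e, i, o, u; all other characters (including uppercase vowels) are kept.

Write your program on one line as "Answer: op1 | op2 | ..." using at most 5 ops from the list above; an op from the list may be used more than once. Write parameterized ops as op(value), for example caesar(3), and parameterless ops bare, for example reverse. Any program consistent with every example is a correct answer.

caesar(24) | caesar(13) | drop(3) | caesar(7) | swapcase

Check, running the answer program on each example:
  "rppgvgylx" -> "pnnetewjv" -> "caargrjwi" -> "rgrjwi" -> "ynyqdp" -> "YNYQDP"
  "ikuvkvm" -> "gistitk" -> "tvfgvgx" -> "gvgx" -> "ncne" -> "NCNE"
  "eogzoxl" -> "cmexmvj" -> "pzrkziw" -> "kziw" -> "rgpd" -> "RGPD"
  "vufmxaxoxp" -> "tsdkvyvmvn" -> "gfqxilizia" -> "xilizia" -> "epspgph" -> "EPSPGPH"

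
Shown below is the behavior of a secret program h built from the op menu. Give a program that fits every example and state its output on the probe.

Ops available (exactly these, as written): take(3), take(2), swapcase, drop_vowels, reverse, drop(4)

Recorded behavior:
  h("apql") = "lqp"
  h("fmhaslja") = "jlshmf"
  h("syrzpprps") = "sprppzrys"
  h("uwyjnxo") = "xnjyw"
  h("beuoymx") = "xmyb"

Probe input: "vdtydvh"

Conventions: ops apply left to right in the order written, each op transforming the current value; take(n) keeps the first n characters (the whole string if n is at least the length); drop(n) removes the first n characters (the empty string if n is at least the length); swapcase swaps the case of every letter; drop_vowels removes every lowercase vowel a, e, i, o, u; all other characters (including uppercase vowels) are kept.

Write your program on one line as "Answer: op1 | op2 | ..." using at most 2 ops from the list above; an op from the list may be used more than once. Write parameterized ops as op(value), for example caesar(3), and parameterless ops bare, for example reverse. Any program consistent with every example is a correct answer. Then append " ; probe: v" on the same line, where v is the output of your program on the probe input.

reverse | drop_vowels ; probe: "hvdytdv"

Check, running the answer program on each example:
  "apql" -> "lqpa" -> "lqp"
  "fmhaslja" -> "ajlsahmf" -> "jlshmf"
  "syrzpprps" -> "sprppzrys" -> "sprppzrys"
  "uwyjnxo" -> "oxnjywu" -> "xnjyw"
  "beuoymx" -> "xmyoueb" -> "xmyb"
  probe: "vdtydvh" -> "hvdytdv" -> "hvdytdv"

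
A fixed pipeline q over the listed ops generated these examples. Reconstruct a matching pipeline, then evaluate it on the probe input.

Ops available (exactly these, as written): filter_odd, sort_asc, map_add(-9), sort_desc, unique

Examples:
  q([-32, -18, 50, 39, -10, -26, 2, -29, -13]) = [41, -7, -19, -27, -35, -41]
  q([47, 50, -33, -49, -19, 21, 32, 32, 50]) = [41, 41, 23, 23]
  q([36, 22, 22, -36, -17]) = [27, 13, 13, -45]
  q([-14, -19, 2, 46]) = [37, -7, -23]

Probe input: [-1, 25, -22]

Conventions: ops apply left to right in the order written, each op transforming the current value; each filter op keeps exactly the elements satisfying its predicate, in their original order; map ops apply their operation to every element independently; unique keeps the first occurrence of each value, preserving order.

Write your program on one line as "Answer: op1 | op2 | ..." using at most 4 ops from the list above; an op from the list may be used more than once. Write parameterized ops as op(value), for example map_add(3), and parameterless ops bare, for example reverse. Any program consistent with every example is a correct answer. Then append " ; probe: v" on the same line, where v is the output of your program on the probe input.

sort_desc | map_add(-9) | filter_odd ; probe: [-31]

Check, running the answer program on each example:
  [-32, -18, 50, 39, -10, -26, 2, -29, -13] -> [50, 39, 2, -10, -13, -18, -26, -29, -32] -> [41, 30, -7, -19, -22, -27, -35, -38, -41] -> [41, -7, -19, -27, -35, -41]
  [47, 50, -33, -49, -19, 21, 32, 32, 50] -> [50, 50, 47, 32, 32, 21, -19, -33, -49] -> [41, 41, 38, 23, 23, 12, -28, -42, -58] -> [41, 41, 23, 23]
  [36, 22, 22, -36, -17] -> [36, 22, 22, -17, -36] -> [27, 13, 13, -26, -45] -> [27, 13, 13, -45]
  [-14, -19, 2, 46] -> [46, 2, -14, -19] -> [37, -7, -23, -28] -> [37, -7, -23]
  probe: [-1, 25, -22] -> [25, -1, -22] -> [16, -10, -31] -> [-31]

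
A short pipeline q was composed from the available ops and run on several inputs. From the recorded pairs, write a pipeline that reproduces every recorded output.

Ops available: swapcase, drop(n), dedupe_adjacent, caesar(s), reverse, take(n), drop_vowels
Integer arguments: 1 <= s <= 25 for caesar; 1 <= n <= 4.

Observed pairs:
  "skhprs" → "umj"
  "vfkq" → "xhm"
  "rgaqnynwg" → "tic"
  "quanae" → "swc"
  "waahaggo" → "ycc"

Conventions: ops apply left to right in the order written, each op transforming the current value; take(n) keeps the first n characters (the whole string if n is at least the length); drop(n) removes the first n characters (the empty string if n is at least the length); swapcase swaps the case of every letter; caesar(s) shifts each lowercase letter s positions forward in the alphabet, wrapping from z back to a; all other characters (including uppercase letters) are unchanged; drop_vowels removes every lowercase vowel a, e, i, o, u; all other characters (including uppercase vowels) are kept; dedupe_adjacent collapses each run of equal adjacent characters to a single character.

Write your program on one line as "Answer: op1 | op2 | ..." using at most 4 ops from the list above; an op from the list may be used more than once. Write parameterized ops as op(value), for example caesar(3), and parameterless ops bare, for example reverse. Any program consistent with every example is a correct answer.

take(3) | caesar(15) | caesar(21) | caesar(18)

Check, running the answer program on each example:
  "skhprs" -> "skh" -> "hzw" -> "cur" -> "umj"
  "vfkq" -> "vfk" -> "kuz" -> "fpu" -> "xhm"
  "rgaqnynwg" -> "rga" -> "gvp" -> "bqk" -> "tic"
  "quanae" -> "qua" -> "fjp" -> "aek" -> "swc"
  "waahaggo" -> "waa" -> "lpp" -> "gkk" -> "ycc"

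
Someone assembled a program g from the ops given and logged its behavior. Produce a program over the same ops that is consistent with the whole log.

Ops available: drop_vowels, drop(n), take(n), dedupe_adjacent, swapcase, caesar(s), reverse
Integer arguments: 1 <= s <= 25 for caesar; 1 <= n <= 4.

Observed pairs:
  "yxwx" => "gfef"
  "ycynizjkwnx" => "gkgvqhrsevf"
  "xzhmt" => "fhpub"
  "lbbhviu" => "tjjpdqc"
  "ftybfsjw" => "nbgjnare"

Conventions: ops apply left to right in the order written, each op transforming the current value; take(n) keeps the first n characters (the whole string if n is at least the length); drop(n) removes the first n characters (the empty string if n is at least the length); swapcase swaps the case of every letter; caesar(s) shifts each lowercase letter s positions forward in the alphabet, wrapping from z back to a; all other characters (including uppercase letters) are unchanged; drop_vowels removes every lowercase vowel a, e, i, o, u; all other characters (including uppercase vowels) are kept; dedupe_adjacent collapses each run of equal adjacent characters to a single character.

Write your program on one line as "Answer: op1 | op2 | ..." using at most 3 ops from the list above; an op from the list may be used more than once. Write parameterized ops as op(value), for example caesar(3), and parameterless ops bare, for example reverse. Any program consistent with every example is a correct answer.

caesar(3) | caesar(5)

Check, running the answer program on each example:
  "yxwx" -> "baza" -> "gfef"
  "ycynizjkwnx" -> "bfbqlcmnzqa" -> "gkgvqhrsevf"
  "xzhmt" -> "ackpw" -> "fhpub"
  "lbbhviu" -> "oeekylx" -> "tjjpdqc"
  "ftybfsjw" -> "iwbeivmz" -> "nbgjnare"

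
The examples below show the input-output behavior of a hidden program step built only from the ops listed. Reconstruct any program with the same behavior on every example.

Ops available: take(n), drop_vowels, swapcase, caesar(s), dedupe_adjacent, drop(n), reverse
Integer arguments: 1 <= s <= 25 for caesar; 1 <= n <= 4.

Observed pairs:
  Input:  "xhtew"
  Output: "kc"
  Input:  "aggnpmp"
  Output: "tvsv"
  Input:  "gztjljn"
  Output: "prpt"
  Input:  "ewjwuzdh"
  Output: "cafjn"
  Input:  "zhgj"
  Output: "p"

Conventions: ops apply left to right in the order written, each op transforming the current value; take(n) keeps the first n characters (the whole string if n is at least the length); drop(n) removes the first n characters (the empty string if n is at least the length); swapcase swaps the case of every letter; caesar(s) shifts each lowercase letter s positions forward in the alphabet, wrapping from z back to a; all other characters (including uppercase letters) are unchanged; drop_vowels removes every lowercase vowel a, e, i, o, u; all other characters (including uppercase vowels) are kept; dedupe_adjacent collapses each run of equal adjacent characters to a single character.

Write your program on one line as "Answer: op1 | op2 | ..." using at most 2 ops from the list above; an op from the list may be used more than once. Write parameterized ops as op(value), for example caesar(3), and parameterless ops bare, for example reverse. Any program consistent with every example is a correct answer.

caesar(6) | drop(3)

Check, running the answer program on each example:
  "xhtew" -> "dnzkc" -> "kc"
  "aggnpmp" -> "gmmtvsv" -> "tvsv"
  "gztjljn" -> "mfzprpt" -> "prpt"
  "ewjwuzdh" -> "kcpcafjn" -> "cafjn"
  "zhgj" -> "fnmp" -> "p"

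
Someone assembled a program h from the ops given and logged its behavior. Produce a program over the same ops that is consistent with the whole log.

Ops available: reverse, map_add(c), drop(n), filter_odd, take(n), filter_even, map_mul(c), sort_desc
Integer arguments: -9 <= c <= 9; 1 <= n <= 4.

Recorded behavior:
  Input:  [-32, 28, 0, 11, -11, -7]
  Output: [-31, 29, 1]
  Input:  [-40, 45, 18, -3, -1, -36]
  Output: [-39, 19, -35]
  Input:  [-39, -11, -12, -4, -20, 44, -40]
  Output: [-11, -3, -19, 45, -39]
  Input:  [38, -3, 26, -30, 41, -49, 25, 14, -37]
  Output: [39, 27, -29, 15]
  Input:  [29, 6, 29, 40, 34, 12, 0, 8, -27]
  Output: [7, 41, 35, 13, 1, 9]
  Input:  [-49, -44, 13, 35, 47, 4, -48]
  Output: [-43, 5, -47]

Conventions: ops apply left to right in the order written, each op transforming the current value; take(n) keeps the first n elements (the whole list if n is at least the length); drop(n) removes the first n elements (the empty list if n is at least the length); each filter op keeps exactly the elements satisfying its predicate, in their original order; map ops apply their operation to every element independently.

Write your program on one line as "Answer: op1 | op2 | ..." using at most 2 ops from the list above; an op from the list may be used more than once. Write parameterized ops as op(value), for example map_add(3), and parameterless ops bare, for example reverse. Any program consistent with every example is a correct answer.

filter_even | map_add(1)

Check, running the answer program on each example:
  [-32, 28, 0, 11, -11, -7] -> [-32, 28, 0] -> [-31, 29, 1]
  [-40, 45, 18, -3, -1, -36] -> [-40, 18, -36] -> [-39, 19, -35]
  [-39, -11, -12, -4, -20, 44, -40] -> [-12, -4, -20, 44, -40] -> [-11, -3, -19, 45, -39]
  [38, -3, 26, -30, 41, -49, 25, 14, -37] -> [38, 26, -30, 14] -> [39, 27, -29, 15]
  [29, 6, 29, 40, 34, 12, 0, 8, -27] -> [6, 40, 34, 12, 0, 8] -> [7, 41, 35, 13, 1, 9]
  [-49, -44, 13, 35, 47, 4, -48] -> [-44, 4, -48] -> [-43, 5, -47]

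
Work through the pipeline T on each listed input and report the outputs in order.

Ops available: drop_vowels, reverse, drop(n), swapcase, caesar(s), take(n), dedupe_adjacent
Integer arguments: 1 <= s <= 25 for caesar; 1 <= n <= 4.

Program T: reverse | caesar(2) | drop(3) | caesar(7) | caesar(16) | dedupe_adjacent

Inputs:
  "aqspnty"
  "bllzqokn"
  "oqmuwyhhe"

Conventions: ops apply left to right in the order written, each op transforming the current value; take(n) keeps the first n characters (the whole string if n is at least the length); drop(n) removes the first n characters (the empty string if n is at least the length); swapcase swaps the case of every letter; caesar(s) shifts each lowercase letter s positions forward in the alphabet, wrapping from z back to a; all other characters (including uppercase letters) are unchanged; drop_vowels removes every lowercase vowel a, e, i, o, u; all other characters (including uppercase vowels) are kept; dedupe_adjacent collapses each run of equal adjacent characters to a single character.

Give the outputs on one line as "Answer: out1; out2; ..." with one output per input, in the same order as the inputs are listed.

Execution, op by op:
  "aqspnty" -> "ytnpsqa" -> "avprusc" -> "rusc" -> "ybzj" -> "orpz" -> "orpz"
  "bllzqokn" -> "nkoqzllb" -> "pmqsbnnd" -> "sbnnd" -> "ziuuk" -> "pykka" -> "pyka"
  "oqmuwyhhe" -> "ehhywumqo" -> "gjjaywosq" -> "aywosq" -> "hfdvzx" -> "xvtlpn" -> "xvtlpn"

"orpz"; "pyka"; "xvtlpn"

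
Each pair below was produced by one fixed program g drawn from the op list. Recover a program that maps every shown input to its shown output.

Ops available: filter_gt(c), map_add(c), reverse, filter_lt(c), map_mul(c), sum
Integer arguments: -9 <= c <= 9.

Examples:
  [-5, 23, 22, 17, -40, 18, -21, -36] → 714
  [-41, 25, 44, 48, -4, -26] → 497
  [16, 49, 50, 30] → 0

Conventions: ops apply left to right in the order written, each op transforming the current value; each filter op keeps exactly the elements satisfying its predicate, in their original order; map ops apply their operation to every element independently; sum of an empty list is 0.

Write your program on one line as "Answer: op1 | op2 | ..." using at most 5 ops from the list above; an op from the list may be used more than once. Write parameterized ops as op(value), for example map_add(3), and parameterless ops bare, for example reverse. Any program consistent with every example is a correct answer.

filter_lt(0) | reverse | map_mul(-7) | reverse | sum

Check, running the answer program on each example:
  [-5, 23, 22, 17, -40, 18, -21, -36] -> [-5, -40, -21, -36] -> [-36, -21, -40, -5] -> [252, 147, 280, 35] -> [35, 280, 147, 252] -> 714
  [-41, 25, 44, 48, -4, -26] -> [-41, -4, -26] -> [-26, -4, -41] -> [182, 28, 287] -> [287, 28, 182] -> 497
  [16, 49, 50, 30] -> [] -> [] -> [] -> [] -> 0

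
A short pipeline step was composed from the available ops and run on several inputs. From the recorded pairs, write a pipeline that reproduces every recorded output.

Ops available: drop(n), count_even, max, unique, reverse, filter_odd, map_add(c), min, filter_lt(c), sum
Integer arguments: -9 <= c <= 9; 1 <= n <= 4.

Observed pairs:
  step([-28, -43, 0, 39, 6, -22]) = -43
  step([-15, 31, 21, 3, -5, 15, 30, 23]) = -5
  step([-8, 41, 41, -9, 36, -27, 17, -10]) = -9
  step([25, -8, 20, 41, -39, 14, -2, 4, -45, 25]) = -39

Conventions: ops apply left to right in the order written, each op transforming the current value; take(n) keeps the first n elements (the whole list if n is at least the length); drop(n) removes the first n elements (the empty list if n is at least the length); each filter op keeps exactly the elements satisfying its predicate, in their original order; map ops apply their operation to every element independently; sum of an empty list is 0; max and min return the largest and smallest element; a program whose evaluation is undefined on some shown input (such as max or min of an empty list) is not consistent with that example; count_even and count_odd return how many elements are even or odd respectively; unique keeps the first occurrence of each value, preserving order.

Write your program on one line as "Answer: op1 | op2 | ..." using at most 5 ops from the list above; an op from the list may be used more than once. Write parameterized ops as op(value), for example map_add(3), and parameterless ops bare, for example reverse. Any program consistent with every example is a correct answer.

unique | filter_odd | filter_lt(-2) | max

Check, running the answer program on each example:
  [-28, -43, 0, 39, 6, -22] -> [-28, -43, 0, 39, 6, -22] -> [-43, 39] -> [-43] -> -43
  [-15, 31, 21, 3, -5, 15, 30, 23] -> [-15, 31, 21, 3, -5, 15, 30, 23] -> [-15, 31, 21, 3, -5, 15, 23] -> [-15, -5] -> -5
  [-8, 41, 41, -9, 36, -27, 17, -10] -> [-8, 41, -9, 36, -27, 17, -10] -> [41, -9, -27, 17] -> [-9, -27] -> -9
  [25, -8, 20, 41, -39, 14, -2, 4, -45, 25] -> [25, -8, 20, 41, -39, 14, -2, 4, -45] -> [25, 41, -39, -45] -> [-39, -45] -> -39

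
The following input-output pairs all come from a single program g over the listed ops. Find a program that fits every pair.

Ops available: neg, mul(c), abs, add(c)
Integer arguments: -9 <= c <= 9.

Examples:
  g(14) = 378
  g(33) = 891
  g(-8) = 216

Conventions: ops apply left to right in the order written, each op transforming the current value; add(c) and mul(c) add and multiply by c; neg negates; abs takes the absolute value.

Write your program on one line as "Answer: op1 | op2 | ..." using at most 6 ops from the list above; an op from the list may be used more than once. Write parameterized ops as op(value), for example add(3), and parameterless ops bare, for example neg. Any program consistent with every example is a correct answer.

neg | mul(-9) | mul(-1) | mul(-3) | abs

Check, running the answer program on each example:
  14 -> -14 -> 126 -> -126 -> 378 -> 378
  33 -> -33 -> 297 -> -297 -> 891 -> 891
  -8 -> 8 -> -72 -> 72 -> -216 -> 216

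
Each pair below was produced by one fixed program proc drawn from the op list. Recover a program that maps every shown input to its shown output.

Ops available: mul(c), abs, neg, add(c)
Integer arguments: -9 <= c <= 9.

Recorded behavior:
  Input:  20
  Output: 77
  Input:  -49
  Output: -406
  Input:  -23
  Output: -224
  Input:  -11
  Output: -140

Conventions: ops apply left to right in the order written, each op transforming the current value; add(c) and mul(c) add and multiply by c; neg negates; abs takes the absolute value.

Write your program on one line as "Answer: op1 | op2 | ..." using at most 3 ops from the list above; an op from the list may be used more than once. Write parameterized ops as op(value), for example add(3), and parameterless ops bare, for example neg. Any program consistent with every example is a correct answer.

add(-9) | mul(7)

Check, running the answer program on each example:
  20 -> 11 -> 77
  -49 -> -58 -> -406
  -23 -> -32 -> -224
  -11 -> -20 -> -140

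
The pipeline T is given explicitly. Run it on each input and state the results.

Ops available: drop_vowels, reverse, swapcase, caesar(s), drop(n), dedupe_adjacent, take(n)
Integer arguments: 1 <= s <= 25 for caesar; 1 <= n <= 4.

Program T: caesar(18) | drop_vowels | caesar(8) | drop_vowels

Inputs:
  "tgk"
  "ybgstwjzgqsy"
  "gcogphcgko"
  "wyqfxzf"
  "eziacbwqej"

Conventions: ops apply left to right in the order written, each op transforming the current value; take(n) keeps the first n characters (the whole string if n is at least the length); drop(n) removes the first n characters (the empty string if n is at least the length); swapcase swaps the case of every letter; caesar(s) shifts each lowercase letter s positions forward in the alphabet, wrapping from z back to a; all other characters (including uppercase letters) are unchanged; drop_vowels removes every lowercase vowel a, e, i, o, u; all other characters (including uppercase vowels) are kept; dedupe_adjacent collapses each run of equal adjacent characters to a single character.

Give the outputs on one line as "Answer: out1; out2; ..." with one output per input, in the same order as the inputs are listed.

"tgk"; "ybgstjzgsy"; "ggphgk"; "yfxzf"; "zbj"

Execution, op by op:
  "tgk" -> "lyc" -> "lyc" -> "tgk" -> "tgk"
  "ybgstwjzgqsy" -> "qtyklobryikq" -> "qtyklbrykq" -> "ybgstjzgsy" -> "ybgstjzgsy"
  "gcogphcgko" -> "yugyhzuycg" -> "ygyhzycg" -> "gogphgko" -> "ggphgk"
  "wyqfxzf" -> "oqixprx" -> "qxprx" -> "yfxzf" -> "yfxzf"
  "eziacbwqej" -> "wrasutoiwb" -> "wrstwb" -> "ezabej" -> "zbj"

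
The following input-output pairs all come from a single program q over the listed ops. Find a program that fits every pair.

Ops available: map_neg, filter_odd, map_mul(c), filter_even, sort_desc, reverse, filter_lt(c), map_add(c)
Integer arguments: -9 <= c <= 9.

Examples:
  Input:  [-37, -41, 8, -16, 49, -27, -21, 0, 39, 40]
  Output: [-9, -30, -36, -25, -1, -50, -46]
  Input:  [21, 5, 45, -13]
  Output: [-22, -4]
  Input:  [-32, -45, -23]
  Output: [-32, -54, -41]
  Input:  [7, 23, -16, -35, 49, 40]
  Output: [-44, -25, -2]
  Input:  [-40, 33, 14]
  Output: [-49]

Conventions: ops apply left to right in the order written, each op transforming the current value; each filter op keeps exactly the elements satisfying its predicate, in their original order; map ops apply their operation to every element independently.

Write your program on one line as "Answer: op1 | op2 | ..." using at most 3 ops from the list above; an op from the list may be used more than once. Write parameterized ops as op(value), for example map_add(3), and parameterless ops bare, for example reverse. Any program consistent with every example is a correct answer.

map_add(-9) | filter_lt(1) | reverse

Check, running the answer program on each example:
  [-37, -41, 8, -16, 49, -27, -21, 0, 39, 40] -> [-46, -50, -1, -25, 40, -36, -30, -9, 30, 31] -> [-46, -50, -1, -25, -36, -30, -9] -> [-9, -30, -36, -25, -1, -50, -46]
  [21, 5, 45, -13] -> [12, -4, 36, -22] -> [-4, -22] -> [-22, -4]
  [-32, -45, -23] -> [-41, -54, -32] -> [-41, -54, -32] -> [-32, -54, -41]
  [7, 23, -16, -35, 49, 40] -> [-2, 14, -25, -44, 40, 31] -> [-2, -25, -44] -> [-44, -25, -2]
  [-40, 33, 14] -> [-49, 24, 5] -> [-49] -> [-49]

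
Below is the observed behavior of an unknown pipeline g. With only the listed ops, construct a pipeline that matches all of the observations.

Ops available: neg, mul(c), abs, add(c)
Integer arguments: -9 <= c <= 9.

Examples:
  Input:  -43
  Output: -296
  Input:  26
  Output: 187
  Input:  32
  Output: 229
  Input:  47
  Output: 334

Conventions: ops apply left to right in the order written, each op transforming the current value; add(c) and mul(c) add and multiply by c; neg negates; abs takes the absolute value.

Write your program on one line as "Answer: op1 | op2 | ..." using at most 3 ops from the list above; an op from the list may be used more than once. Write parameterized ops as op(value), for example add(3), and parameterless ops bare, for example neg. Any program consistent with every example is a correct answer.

mul(7) | add(5)

Check, running the answer program on each example:
  -43 -> -301 -> -296
  26 -> 182 -> 187
  32 -> 224 -> 229
  47 -> 329 -> 334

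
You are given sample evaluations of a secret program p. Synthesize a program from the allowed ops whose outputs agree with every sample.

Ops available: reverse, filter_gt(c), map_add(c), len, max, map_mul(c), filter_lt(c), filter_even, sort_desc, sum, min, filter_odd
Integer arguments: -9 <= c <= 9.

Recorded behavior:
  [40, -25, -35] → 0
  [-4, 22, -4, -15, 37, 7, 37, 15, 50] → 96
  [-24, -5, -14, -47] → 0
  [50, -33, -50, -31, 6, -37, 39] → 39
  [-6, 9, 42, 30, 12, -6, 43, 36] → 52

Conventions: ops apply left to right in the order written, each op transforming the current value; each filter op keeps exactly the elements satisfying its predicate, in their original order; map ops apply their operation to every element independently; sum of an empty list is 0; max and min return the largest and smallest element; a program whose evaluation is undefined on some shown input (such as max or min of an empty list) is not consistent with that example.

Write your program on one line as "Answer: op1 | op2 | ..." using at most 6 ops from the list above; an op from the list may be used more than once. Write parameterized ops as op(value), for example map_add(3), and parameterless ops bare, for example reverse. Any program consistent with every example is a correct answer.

reverse | filter_gt(3) | sort_desc | filter_odd | sum

Check, running the answer program on each example:
  [40, -25, -35] -> [-35, -25, 40] -> [40] -> [40] -> [] -> 0
  [-4, 22, -4, -15, 37, 7, 37, 15, 50] -> [50, 15, 37, 7, 37, -15, -4, 22, -4] -> [50, 15, 37, 7, 37, 22] -> [50, 37, 37, 22, 15, 7] -> [37, 37, 15, 7] -> 96
  [-24, -5, -14, -47] -> [-47, -14, -5, -24] -> [] -> [] -> [] -> 0
  [50, -33, -50, -31, 6, -37, 39] -> [39, -37, 6, -31, -50, -33, 50] -> [39, 6, 50] -> [50, 39, 6] -> [39] -> 39
  [-6, 9, 42, 30, 12, -6, 43, 36] -> [36, 43, -6, 12, 30, 42, 9, -6] -> [36, 43, 12, 30, 42, 9] -> [43, 42, 36, 30, 12, 9] -> [43, 9] -> 52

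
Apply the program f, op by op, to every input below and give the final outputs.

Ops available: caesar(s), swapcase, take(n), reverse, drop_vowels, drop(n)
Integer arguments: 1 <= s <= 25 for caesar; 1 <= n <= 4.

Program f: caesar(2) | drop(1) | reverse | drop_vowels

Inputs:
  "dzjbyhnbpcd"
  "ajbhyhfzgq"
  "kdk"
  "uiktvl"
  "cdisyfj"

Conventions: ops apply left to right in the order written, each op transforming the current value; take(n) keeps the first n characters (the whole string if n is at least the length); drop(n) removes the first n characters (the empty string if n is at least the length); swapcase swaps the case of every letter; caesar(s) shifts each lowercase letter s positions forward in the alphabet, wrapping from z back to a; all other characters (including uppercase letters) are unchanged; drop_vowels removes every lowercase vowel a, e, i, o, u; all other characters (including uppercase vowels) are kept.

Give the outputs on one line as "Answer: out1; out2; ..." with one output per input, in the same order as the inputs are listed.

Execution, op by op:
  "dzjbyhnbpcd" -> "fbldajpdref" -> "bldajpdref" -> "ferdpjadlb" -> "frdpjdlb"
  "ajbhyhfzgq" -> "cldjajhbis" -> "ldjajhbis" -> "sibhjajdl" -> "sbhjjdl"
  "kdk" -> "mfm" -> "fm" -> "mf" -> "mf"
  "uiktvl" -> "wkmvxn" -> "kmvxn" -> "nxvmk" -> "nxvmk"
  "cdisyfj" -> "efkuahl" -> "fkuahl" -> "lhaukf" -> "lhkf"

"frdpjdlb"; "sbhjjdl"; "mf"; "nxvmk"; "lhkf"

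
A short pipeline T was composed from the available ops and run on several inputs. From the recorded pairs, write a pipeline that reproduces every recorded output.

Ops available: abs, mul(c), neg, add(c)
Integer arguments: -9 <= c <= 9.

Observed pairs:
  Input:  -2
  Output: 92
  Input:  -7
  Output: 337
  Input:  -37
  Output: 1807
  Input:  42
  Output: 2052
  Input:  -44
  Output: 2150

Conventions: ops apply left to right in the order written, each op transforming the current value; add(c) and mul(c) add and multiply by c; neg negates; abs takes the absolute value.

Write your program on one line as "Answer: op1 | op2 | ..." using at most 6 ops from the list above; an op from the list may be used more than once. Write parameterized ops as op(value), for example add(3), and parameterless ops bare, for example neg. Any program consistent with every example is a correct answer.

mul(-7) | mul(-7) | abs | add(-9) | add(3)

Check, running the answer program on each example:
  -2 -> 14 -> -98 -> 98 -> 89 -> 92
  -7 -> 49 -> -343 -> 343 -> 334 -> 337
  -37 -> 259 -> -1813 -> 1813 -> 1804 -> 1807
  42 -> -294 -> 2058 -> 2058 -> 2049 -> 2052
  -44 -> 308 -> -2156 -> 2156 -> 2147 -> 2150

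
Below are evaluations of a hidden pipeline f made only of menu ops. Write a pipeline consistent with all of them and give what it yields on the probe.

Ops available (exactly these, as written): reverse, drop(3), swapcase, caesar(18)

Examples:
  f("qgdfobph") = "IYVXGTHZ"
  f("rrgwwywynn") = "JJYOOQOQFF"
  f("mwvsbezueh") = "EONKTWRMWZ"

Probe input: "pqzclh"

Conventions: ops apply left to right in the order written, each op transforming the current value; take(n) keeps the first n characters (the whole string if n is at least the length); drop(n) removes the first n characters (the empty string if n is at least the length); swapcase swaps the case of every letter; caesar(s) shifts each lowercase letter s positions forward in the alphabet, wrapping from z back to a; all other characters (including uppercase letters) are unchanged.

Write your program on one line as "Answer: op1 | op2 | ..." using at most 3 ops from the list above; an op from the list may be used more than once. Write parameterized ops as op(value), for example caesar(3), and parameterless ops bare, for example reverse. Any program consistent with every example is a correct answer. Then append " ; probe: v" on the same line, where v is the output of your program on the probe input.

caesar(18) | swapcase ; probe: "HIRUDZ"

Check, running the answer program on each example:
  "qgdfobph" -> "iyvxgthz" -> "IYVXGTHZ"
  "rrgwwywynn" -> "jjyooqoqff" -> "JJYOOQOQFF"
  "mwvsbezueh" -> "eonktwrmwz" -> "EONKTWRMWZ"
  probe: "pqzclh" -> "hirudz" -> "HIRUDZ"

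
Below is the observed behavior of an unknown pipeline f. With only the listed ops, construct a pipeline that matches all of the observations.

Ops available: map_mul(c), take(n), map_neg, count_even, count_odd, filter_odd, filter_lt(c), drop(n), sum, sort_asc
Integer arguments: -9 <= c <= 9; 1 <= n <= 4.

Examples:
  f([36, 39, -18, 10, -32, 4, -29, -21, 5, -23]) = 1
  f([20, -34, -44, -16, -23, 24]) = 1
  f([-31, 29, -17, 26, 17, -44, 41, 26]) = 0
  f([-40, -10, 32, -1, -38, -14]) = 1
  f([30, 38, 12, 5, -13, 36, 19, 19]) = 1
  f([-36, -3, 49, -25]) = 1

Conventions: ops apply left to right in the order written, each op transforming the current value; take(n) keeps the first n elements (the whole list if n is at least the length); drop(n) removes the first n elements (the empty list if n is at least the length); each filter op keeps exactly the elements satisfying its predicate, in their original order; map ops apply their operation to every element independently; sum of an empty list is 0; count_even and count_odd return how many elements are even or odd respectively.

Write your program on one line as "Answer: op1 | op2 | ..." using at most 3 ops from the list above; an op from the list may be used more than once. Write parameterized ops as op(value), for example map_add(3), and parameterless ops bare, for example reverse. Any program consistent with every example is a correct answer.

take(1) | count_even

Check, running the answer program on each example:
  [36, 39, -18, 10, -32, 4, -29, -21, 5, -23] -> [36] -> 1
  [20, -34, -44, -16, -23, 24] -> [20] -> 1
  [-31, 29, -17, 26, 17, -44, 41, 26] -> [-31] -> 0
  [-40, -10, 32, -1, -38, -14] -> [-40] -> 1
  [30, 38, 12, 5, -13, 36, 19, 19] -> [30] -> 1
  [-36, -3, 49, -25] -> [-36] -> 1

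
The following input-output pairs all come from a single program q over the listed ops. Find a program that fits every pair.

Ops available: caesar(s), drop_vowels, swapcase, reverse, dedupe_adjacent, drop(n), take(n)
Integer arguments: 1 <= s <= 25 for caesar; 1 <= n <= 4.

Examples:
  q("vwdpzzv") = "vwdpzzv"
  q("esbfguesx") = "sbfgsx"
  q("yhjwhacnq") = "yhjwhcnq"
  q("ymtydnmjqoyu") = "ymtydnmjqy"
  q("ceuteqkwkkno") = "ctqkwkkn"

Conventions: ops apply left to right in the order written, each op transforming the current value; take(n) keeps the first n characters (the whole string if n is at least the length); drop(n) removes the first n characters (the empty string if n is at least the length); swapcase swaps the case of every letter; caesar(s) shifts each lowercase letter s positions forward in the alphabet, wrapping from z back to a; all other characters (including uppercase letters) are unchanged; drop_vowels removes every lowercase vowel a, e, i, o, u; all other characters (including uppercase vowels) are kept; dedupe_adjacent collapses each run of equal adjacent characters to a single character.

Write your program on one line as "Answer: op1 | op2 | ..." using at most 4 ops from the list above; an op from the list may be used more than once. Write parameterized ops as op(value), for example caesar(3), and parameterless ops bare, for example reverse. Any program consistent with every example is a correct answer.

reverse | drop_vowels | reverse

Check, running the answer program on each example:
  "vwdpzzv" -> "vzzpdwv" -> "vzzpdwv" -> "vwdpzzv"
  "esbfguesx" -> "xseugfbse" -> "xsgfbs" -> "sbfgsx"
  "yhjwhacnq" -> "qncahwjhy" -> "qnchwjhy" -> "yhjwhcnq"
  "ymtydnmjqoyu" -> "uyoqjmndytmy" -> "yqjmndytmy" -> "ymtydnmjqy"
  "ceuteqkwkkno" -> "onkkwkqetuec" -> "nkkwkqtc" -> "ctqkwkkn"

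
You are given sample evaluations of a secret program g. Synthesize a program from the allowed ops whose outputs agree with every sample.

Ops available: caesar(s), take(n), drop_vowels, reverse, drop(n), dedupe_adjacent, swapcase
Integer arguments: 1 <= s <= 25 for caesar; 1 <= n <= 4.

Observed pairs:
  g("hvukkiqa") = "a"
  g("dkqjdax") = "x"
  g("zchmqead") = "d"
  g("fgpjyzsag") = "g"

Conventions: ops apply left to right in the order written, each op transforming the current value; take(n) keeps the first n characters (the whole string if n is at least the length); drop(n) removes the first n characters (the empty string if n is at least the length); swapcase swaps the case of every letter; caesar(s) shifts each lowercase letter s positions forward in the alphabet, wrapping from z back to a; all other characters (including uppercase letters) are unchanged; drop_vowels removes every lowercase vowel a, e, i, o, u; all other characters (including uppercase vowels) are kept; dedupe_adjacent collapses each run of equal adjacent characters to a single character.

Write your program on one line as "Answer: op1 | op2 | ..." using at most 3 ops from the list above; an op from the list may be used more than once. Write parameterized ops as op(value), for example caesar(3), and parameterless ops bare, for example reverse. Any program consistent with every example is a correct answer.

reverse | take(1)

Check, running the answer program on each example:
  "hvukkiqa" -> "aqikkuvh" -> "a"
  "dkqjdax" -> "xadjqkd" -> "x"
  "zchmqead" -> "daeqmhcz" -> "d"
  "fgpjyzsag" -> "gaszyjpgf" -> "g"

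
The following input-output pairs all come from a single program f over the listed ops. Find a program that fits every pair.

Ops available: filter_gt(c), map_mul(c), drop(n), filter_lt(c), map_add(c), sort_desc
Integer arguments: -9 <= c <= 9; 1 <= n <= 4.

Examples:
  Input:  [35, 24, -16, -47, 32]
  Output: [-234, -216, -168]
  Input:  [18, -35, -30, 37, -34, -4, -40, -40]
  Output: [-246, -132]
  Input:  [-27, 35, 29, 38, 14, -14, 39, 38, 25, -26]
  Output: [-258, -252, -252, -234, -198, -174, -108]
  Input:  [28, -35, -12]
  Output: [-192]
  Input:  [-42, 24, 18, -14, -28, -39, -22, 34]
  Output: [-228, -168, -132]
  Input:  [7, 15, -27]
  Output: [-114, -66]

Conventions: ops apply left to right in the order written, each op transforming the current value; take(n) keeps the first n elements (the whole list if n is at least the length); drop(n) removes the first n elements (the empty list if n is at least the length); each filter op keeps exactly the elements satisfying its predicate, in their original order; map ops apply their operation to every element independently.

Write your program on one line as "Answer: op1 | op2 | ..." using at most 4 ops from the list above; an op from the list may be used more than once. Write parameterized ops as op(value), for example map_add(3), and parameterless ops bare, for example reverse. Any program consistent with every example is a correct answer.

sort_desc | map_add(4) | map_mul(-6) | filter_lt(0)

Check, running the answer program on each example:
  [35, 24, -16, -47, 32] -> [35, 32, 24, -16, -47] -> [39, 36, 28, -12, -43] -> [-234, -216, -168, 72, 258] -> [-234, -216, -168]
  [18, -35, -30, 37, -34, -4, -40, -40] -> [37, 18, -4, -30, -34, -35, -40, -40] -> [41, 22, 0, -26, -30, -31, -36, -36] -> [-246, -132, 0, 156, 180, 186, 216, 216] -> [-246, -132]
  [-27, 35, 29, 38, 14, -14, 39, 38, 25, -26] -> [39, 38, 38, 35, 29, 25, 14, -14, -26, -27] -> [43, 42, 42, 39, 33, 29, 18, -10, -22, -23] -> [-258, -252, -252, -234, -198, -174, -108, 60, 132, 138] -> [-258, -252, -252, -234, -198, -174, -108]
  [28, -35, -12] -> [28, -12, -35] -> [32, -8, -31] -> [-192, 48, 186] -> [-192]
  [-42, 24, 18, -14, -28, -39, -22, 34] -> [34, 24, 18, -14, -22, -28, -39, -42] -> [38, 28, 22, -10, -18, -24, -35, -38] -> [-228, -168, -132, 60, 108, 144, 210, 228] -> [-228, -168, -132]
  [7, 15, -27] -> [15, 7, -27] -> [19, 11, -23] -> [-114, -66, 138] -> [-114, -66]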